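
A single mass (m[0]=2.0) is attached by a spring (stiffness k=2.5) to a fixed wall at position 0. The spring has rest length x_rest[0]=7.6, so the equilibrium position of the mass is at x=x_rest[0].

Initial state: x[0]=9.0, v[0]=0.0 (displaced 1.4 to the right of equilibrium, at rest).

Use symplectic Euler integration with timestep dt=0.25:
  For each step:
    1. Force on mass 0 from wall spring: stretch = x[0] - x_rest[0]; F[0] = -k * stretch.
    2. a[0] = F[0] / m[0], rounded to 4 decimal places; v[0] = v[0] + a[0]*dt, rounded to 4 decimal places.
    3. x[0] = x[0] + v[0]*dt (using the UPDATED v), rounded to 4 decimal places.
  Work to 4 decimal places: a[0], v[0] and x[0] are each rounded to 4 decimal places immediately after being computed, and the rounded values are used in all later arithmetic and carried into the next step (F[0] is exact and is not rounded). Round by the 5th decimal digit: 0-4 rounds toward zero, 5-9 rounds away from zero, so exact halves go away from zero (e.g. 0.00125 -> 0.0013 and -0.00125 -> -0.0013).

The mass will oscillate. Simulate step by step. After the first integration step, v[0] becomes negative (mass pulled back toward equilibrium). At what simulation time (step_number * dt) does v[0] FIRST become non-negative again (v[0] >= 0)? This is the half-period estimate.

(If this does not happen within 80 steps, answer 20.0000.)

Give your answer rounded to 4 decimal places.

Step 0: x=[9.0000] v=[0.0000]
Step 1: x=[8.8906] v=[-0.4375]
Step 2: x=[8.6804] v=[-0.8408]
Step 3: x=[8.3858] v=[-1.1784]
Step 4: x=[8.0298] v=[-1.4240]
Step 5: x=[7.6402] v=[-1.5583]
Step 6: x=[7.2475] v=[-1.5709]
Step 7: x=[6.8823] v=[-1.4608]
Step 8: x=[6.5732] v=[-1.2365]
Step 9: x=[6.3443] v=[-0.9156]
Step 10: x=[6.2135] v=[-0.5232]
Step 11: x=[6.1910] v=[-0.0899]
Step 12: x=[6.2786] v=[0.3504]
First v>=0 after going negative at step 12, time=3.0000

Answer: 3.0000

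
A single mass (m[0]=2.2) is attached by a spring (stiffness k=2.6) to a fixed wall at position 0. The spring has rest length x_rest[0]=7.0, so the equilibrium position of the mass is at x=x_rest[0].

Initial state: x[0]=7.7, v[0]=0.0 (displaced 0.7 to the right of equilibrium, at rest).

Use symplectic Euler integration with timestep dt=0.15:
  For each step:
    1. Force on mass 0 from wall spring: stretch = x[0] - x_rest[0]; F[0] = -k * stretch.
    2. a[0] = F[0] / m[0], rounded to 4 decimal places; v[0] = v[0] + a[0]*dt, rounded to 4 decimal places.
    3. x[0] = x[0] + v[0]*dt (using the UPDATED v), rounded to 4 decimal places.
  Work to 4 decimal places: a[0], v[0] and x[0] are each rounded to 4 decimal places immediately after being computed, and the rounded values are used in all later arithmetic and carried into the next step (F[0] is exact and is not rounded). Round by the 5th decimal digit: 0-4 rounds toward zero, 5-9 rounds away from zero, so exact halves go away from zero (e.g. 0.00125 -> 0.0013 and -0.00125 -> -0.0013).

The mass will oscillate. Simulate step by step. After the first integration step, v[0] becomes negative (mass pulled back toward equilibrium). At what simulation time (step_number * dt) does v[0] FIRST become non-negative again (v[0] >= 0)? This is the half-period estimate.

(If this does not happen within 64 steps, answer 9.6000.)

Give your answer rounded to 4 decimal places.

Step 0: x=[7.7000] v=[0.0000]
Step 1: x=[7.6814] v=[-0.1241]
Step 2: x=[7.6447] v=[-0.2449]
Step 3: x=[7.5908] v=[-0.3592]
Step 4: x=[7.5212] v=[-0.4639]
Step 5: x=[7.4378] v=[-0.5563]
Step 6: x=[7.3427] v=[-0.6339]
Step 7: x=[7.2385] v=[-0.6947]
Step 8: x=[7.1280] v=[-0.7370]
Step 9: x=[7.0140] v=[-0.7597]
Step 10: x=[6.8997] v=[-0.7622]
Step 11: x=[6.7880] v=[-0.7444]
Step 12: x=[6.6820] v=[-0.7068]
Step 13: x=[6.5844] v=[-0.6504]
Step 14: x=[6.4979] v=[-0.5767]
Step 15: x=[6.4247] v=[-0.4877]
Step 16: x=[6.3668] v=[-0.3857]
Step 17: x=[6.3258] v=[-0.2735]
Step 18: x=[6.3027] v=[-0.1540]
Step 19: x=[6.2981] v=[-0.0304]
Step 20: x=[6.3122] v=[0.0940]
First v>=0 after going negative at step 20, time=3.0000

Answer: 3.0000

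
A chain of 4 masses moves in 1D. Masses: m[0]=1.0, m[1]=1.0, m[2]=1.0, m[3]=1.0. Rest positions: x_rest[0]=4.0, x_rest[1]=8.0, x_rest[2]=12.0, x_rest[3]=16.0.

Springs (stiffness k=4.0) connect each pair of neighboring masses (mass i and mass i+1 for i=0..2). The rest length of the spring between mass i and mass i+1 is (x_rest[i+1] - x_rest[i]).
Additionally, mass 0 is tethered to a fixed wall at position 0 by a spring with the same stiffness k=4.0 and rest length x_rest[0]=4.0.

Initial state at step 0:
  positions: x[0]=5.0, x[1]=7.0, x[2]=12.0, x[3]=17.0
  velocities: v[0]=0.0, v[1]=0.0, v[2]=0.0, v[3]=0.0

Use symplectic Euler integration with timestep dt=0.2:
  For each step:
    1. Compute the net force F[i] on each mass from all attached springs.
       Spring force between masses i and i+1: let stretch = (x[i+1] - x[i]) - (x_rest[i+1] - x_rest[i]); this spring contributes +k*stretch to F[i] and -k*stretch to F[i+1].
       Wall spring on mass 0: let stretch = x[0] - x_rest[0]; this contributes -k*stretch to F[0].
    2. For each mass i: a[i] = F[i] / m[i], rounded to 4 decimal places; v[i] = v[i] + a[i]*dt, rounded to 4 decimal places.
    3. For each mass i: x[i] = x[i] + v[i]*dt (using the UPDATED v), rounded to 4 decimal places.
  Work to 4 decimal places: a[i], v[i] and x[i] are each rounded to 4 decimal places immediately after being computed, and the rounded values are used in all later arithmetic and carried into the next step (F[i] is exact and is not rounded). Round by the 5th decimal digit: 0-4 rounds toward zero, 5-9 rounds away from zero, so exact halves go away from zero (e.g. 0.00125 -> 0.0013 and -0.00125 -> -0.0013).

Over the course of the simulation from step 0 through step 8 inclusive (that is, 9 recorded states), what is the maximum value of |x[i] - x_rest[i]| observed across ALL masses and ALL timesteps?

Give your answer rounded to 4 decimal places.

Answer: 1.2463

Derivation:
Step 0: x=[5.0000 7.0000 12.0000 17.0000] v=[0.0000 0.0000 0.0000 0.0000]
Step 1: x=[4.5200 7.4800 12.0000 16.8400] v=[-2.4000 2.4000 0.0000 -0.8000]
Step 2: x=[3.7904 8.2096 12.0512 16.5456] v=[-3.6480 3.6480 0.2560 -1.4720]
Step 3: x=[3.1614 8.8468 12.2068 16.1721] v=[-3.1450 3.1859 0.7782 -1.8675]
Step 4: x=[2.9362 9.1119 12.4593 15.8042] v=[-1.1258 1.3256 1.2624 -1.8397]
Step 5: x=[3.2294 8.9245 12.7114 15.5411] v=[1.4658 -0.9370 1.2604 -1.3156]
Step 6: x=[3.9171 8.4318 12.8103 15.4652] v=[3.4384 -2.4636 0.4946 -0.3794]
Step 7: x=[4.7004 7.9173 12.6334 15.6045] v=[3.9165 -2.5726 -0.8843 0.6967]
Step 8: x=[5.2463 7.6427 12.1773 15.9085] v=[2.7297 -1.3732 -2.2803 1.5198]
Max displacement = 1.2463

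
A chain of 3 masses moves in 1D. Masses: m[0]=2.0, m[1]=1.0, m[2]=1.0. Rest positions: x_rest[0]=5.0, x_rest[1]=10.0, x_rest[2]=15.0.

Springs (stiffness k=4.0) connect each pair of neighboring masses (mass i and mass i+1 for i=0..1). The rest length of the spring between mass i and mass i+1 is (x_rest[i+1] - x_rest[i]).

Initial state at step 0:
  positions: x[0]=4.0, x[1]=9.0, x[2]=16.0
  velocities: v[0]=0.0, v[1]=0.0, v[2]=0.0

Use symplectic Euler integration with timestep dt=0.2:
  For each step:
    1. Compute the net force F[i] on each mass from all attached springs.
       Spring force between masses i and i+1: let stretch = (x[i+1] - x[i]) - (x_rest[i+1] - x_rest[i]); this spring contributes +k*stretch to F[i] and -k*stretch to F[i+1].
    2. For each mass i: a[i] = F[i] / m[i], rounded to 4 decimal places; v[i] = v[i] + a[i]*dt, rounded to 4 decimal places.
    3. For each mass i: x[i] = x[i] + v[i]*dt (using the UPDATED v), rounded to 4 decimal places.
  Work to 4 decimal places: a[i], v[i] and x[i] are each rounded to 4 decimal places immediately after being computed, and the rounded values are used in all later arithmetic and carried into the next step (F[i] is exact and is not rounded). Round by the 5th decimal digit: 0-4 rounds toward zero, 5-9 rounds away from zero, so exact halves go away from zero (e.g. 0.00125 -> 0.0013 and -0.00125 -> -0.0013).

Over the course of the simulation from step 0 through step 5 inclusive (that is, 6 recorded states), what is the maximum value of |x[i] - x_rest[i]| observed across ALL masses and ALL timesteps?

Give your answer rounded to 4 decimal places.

Step 0: x=[4.0000 9.0000 16.0000] v=[0.0000 0.0000 0.0000]
Step 1: x=[4.0000 9.3200 15.6800] v=[0.0000 1.6000 -1.6000]
Step 2: x=[4.0256 9.8064 15.1424] v=[0.1280 2.4320 -2.6880]
Step 3: x=[4.1137 10.2216 14.5510] v=[0.4403 2.0762 -2.9568]
Step 4: x=[4.2904 10.3523 14.0669] v=[0.8835 0.6534 -2.4203]
Step 5: x=[4.5521 10.1074 13.7885] v=[1.3083 -1.2244 -1.3920]
Max displacement = 1.2115

Answer: 1.2115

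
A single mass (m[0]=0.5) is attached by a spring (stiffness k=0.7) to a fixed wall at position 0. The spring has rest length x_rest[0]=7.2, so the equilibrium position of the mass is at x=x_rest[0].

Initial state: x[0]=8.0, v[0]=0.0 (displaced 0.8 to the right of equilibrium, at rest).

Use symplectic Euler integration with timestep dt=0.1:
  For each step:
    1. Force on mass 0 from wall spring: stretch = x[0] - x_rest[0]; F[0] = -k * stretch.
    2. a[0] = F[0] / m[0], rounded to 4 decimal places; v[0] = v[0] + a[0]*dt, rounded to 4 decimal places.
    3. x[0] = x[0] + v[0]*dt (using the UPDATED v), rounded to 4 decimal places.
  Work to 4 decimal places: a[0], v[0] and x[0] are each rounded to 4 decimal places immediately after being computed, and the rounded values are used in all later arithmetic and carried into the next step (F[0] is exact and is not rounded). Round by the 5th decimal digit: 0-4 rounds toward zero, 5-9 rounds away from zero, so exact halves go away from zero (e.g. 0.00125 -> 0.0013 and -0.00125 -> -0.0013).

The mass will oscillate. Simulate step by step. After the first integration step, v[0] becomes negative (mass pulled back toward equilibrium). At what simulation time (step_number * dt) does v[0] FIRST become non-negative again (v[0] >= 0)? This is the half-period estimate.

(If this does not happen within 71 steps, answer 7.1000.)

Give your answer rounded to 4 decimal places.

Step 0: x=[8.0000] v=[0.0000]
Step 1: x=[7.9888] v=[-0.1120]
Step 2: x=[7.9666] v=[-0.2224]
Step 3: x=[7.9336] v=[-0.3297]
Step 4: x=[7.8904] v=[-0.4324]
Step 5: x=[7.8375] v=[-0.5291]
Step 6: x=[7.7757] v=[-0.6184]
Step 7: x=[7.7058] v=[-0.6990]
Step 8: x=[7.6288] v=[-0.7698]
Step 9: x=[7.5458] v=[-0.8298]
Step 10: x=[7.4580] v=[-0.8782]
Step 11: x=[7.3666] v=[-0.9143]
Step 12: x=[7.2728] v=[-0.9376]
Step 13: x=[7.1780] v=[-0.9478]
Step 14: x=[7.0835] v=[-0.9447]
Step 15: x=[6.9907] v=[-0.9284]
Step 16: x=[6.9008] v=[-0.8991]
Step 17: x=[6.8151] v=[-0.8572]
Step 18: x=[6.7348] v=[-0.8033]
Step 19: x=[6.6610] v=[-0.7382]
Step 20: x=[6.5947] v=[-0.6627]
Step 21: x=[6.5369] v=[-0.5780]
Step 22: x=[6.4884] v=[-0.4852]
Step 23: x=[6.4498] v=[-0.3856]
Step 24: x=[6.4217] v=[-0.2806]
Step 25: x=[6.4045] v=[-0.1716]
Step 26: x=[6.3985] v=[-0.0602]
Step 27: x=[6.4037] v=[0.0520]
First v>=0 after going negative at step 27, time=2.7000

Answer: 2.7000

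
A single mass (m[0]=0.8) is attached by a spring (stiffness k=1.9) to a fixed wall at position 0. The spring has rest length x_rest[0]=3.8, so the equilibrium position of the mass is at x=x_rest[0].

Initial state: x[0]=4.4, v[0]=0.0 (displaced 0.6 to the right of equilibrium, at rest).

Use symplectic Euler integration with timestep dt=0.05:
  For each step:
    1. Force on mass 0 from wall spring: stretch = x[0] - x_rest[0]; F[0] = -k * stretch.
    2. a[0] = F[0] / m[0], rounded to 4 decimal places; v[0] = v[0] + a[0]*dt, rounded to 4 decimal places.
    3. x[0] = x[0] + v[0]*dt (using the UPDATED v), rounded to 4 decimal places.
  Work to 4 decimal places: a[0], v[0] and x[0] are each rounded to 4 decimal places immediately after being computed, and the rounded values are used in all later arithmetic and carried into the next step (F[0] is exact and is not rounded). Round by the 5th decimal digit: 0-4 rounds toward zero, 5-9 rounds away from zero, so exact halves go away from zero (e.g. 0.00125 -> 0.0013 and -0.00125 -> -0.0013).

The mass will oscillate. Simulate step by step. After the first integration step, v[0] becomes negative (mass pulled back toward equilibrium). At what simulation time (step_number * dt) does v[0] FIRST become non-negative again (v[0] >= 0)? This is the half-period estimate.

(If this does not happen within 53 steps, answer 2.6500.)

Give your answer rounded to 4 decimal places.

Answer: 2.0500

Derivation:
Step 0: x=[4.4000] v=[0.0000]
Step 1: x=[4.3964] v=[-0.0713]
Step 2: x=[4.3893] v=[-0.1421]
Step 3: x=[4.3787] v=[-0.2121]
Step 4: x=[4.3647] v=[-0.2808]
Step 5: x=[4.3473] v=[-0.3479]
Step 6: x=[4.3267] v=[-0.4129]
Step 7: x=[4.3029] v=[-0.4754]
Step 8: x=[4.2761] v=[-0.5351]
Step 9: x=[4.2465] v=[-0.5916]
Step 10: x=[4.2143] v=[-0.6446]
Step 11: x=[4.1796] v=[-0.6938]
Step 12: x=[4.1427] v=[-0.7389]
Step 13: x=[4.1037] v=[-0.7796]
Step 14: x=[4.0629] v=[-0.8157]
Step 15: x=[4.0206] v=[-0.8469]
Step 16: x=[3.9769] v=[-0.8731]
Step 17: x=[3.9322] v=[-0.8941]
Step 18: x=[3.8867] v=[-0.9098]
Step 19: x=[3.8407] v=[-0.9201]
Step 20: x=[3.7945] v=[-0.9249]
Step 21: x=[3.7483] v=[-0.9242]
Step 22: x=[3.7024] v=[-0.9181]
Step 23: x=[3.6571] v=[-0.9065]
Step 24: x=[3.6126] v=[-0.8895]
Step 25: x=[3.5692] v=[-0.8672]
Step 26: x=[3.5272] v=[-0.8398]
Step 27: x=[3.4868] v=[-0.8074]
Step 28: x=[3.4483] v=[-0.7702]
Step 29: x=[3.4119] v=[-0.7284]
Step 30: x=[3.3778] v=[-0.6823]
Step 31: x=[3.3462] v=[-0.6322]
Step 32: x=[3.3173] v=[-0.5783]
Step 33: x=[3.2913] v=[-0.5210]
Step 34: x=[3.2683] v=[-0.4606]
Step 35: x=[3.2484] v=[-0.3975]
Step 36: x=[3.2318] v=[-0.3320]
Step 37: x=[3.2186] v=[-0.2645]
Step 38: x=[3.2088] v=[-0.1955]
Step 39: x=[3.2025] v=[-0.1253]
Step 40: x=[3.1998] v=[-0.0543]
Step 41: x=[3.2007] v=[0.0170]
First v>=0 after going negative at step 41, time=2.0500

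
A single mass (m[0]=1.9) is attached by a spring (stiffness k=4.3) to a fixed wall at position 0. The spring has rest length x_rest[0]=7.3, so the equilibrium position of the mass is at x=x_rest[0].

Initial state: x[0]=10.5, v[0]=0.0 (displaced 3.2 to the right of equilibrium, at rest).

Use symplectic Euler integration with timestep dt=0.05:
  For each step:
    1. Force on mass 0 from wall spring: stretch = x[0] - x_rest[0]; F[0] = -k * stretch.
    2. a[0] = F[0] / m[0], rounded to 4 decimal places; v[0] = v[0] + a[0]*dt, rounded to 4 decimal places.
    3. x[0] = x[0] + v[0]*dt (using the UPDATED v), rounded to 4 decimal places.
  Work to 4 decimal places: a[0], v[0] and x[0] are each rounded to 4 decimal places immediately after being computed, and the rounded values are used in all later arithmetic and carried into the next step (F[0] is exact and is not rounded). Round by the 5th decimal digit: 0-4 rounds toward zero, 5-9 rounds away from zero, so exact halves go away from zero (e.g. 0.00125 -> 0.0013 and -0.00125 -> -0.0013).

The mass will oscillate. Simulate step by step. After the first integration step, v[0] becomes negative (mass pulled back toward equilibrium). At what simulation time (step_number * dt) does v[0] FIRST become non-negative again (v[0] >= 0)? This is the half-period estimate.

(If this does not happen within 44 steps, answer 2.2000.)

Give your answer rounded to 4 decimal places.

Step 0: x=[10.5000] v=[0.0000]
Step 1: x=[10.4819] v=[-0.3621]
Step 2: x=[10.4458] v=[-0.7222]
Step 3: x=[10.3919] v=[-1.0782]
Step 4: x=[10.3205] v=[-1.4281]
Step 5: x=[10.2320] v=[-1.7699]
Step 6: x=[10.1269] v=[-2.1017]
Step 7: x=[10.0058] v=[-2.4216]
Step 8: x=[9.8694] v=[-2.7278]
Step 9: x=[9.7185] v=[-3.0186]
Step 10: x=[9.5539] v=[-3.2923]
Step 11: x=[9.3765] v=[-3.5473]
Step 12: x=[9.1874] v=[-3.7823]
Step 13: x=[8.9876] v=[-3.9959]
Step 14: x=[8.7783] v=[-4.1869]
Step 15: x=[8.5606] v=[-4.3542]
Step 16: x=[8.3358] v=[-4.4968]
Step 17: x=[8.1051] v=[-4.6140]
Step 18: x=[7.8698] v=[-4.7051]
Step 19: x=[7.6313] v=[-4.7696]
Step 20: x=[7.3909] v=[-4.8071]
Step 21: x=[7.1500] v=[-4.8174]
Step 22: x=[6.9100] v=[-4.8004]
Step 23: x=[6.6722] v=[-4.7563]
Step 24: x=[6.4379] v=[-4.6853]
Step 25: x=[6.2085] v=[-4.5877]
Step 26: x=[5.9853] v=[-4.4642]
Step 27: x=[5.7695] v=[-4.3154]
Step 28: x=[5.5624] v=[-4.1422]
Step 29: x=[5.3651] v=[-3.9456]
Step 30: x=[5.1788] v=[-3.7267]
Step 31: x=[5.0045] v=[-3.4867]
Step 32: x=[4.8432] v=[-3.2269]
Step 33: x=[4.6958] v=[-2.9489]
Step 34: x=[4.5631] v=[-2.6542]
Step 35: x=[4.4459] v=[-2.3445]
Step 36: x=[4.3448] v=[-2.0215]
Step 37: x=[4.2604] v=[-1.6871]
Step 38: x=[4.1932] v=[-1.3431]
Step 39: x=[4.1436] v=[-0.9915]
Step 40: x=[4.1119] v=[-0.6343]
Step 41: x=[4.0982] v=[-0.2735]
Step 42: x=[4.1026] v=[0.0888]
First v>=0 after going negative at step 42, time=2.1000

Answer: 2.1000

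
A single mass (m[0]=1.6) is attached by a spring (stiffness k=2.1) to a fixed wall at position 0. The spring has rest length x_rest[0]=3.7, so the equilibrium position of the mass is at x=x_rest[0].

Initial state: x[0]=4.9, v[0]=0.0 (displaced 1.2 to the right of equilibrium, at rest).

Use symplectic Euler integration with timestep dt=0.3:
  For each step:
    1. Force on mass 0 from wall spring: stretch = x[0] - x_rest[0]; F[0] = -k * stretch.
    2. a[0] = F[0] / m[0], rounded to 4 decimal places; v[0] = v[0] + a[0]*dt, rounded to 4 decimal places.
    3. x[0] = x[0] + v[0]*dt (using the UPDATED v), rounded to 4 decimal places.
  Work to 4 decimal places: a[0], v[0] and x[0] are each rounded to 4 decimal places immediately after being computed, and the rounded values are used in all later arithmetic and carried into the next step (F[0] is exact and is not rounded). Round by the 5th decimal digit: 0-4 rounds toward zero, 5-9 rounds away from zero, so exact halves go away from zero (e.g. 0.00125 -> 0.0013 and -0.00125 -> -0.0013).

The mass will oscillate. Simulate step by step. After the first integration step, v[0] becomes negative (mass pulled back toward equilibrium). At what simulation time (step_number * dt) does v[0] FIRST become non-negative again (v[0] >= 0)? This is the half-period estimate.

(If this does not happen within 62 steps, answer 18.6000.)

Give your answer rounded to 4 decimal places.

Step 0: x=[4.9000] v=[0.0000]
Step 1: x=[4.7583] v=[-0.4725]
Step 2: x=[4.4915] v=[-0.8892]
Step 3: x=[4.1313] v=[-1.2008]
Step 4: x=[3.7201] v=[-1.3706]
Step 5: x=[3.3066] v=[-1.3785]
Step 6: x=[2.9395] v=[-1.2236]
Step 7: x=[2.6623] v=[-0.9241]
Step 8: x=[2.5077] v=[-0.5155]
Step 9: x=[2.4939] v=[-0.0460]
Step 10: x=[2.6226] v=[0.4289]
First v>=0 after going negative at step 10, time=3.0000

Answer: 3.0000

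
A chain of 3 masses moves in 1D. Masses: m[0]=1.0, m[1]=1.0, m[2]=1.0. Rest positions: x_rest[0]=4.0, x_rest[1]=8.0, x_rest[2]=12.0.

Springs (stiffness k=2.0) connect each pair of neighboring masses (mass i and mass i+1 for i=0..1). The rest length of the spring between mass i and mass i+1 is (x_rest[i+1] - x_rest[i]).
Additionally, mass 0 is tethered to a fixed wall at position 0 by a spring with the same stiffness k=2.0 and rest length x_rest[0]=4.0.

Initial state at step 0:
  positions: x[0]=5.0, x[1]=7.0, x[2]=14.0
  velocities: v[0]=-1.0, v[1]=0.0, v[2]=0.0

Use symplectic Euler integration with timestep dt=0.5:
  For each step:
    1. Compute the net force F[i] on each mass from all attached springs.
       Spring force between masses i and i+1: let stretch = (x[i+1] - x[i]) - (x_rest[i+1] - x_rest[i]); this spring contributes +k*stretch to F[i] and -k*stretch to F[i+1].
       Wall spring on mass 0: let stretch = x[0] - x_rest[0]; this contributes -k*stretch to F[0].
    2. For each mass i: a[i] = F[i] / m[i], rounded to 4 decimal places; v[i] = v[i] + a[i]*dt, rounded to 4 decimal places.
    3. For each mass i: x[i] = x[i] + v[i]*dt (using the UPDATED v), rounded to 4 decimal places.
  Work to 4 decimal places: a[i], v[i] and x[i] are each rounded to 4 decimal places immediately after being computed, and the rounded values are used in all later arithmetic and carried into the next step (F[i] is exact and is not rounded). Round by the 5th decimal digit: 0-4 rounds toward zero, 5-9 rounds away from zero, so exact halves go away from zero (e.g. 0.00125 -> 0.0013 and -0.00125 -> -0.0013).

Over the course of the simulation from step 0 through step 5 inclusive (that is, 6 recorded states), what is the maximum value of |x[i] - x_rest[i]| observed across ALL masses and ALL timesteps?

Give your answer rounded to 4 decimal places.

Answer: 2.2500

Derivation:
Step 0: x=[5.0000 7.0000 14.0000] v=[-1.0000 0.0000 0.0000]
Step 1: x=[3.0000 9.5000 12.5000] v=[-4.0000 5.0000 -3.0000]
Step 2: x=[2.7500 10.2500 11.5000] v=[-0.5000 1.5000 -2.0000]
Step 3: x=[4.8750 7.8750 11.8750] v=[4.2500 -4.7500 0.7500]
Step 4: x=[6.0625 6.0000 12.2500] v=[2.3750 -3.7500 0.7500]
Step 5: x=[4.1875 7.2813 11.5000] v=[-3.7500 2.5625 -1.5000]
Max displacement = 2.2500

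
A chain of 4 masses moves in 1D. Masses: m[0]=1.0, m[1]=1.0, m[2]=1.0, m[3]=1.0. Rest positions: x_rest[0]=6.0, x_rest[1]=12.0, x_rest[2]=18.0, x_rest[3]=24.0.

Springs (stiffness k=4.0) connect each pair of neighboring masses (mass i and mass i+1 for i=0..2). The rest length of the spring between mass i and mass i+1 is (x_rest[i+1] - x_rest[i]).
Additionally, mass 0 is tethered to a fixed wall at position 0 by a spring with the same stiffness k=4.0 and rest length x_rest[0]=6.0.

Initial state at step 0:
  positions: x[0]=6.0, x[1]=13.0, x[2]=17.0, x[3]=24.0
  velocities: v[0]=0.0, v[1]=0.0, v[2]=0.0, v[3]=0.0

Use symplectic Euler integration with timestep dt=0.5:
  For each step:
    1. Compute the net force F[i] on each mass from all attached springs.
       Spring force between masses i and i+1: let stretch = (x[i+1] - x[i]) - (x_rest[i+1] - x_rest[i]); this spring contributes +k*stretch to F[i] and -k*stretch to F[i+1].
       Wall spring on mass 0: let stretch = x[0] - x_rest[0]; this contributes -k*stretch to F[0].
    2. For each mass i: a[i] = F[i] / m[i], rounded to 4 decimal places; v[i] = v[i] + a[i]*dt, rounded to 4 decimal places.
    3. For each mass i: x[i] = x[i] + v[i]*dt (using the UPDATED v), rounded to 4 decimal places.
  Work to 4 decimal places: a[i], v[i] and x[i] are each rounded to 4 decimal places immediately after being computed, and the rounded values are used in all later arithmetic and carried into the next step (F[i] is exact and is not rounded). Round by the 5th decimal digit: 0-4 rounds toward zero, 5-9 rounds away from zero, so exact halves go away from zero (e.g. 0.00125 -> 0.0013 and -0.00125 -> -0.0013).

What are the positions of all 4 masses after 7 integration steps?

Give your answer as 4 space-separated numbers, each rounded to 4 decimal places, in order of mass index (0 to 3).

Step 0: x=[6.0000 13.0000 17.0000 24.0000] v=[0.0000 0.0000 0.0000 0.0000]
Step 1: x=[7.0000 10.0000 20.0000 23.0000] v=[2.0000 -6.0000 6.0000 -2.0000]
Step 2: x=[4.0000 14.0000 16.0000 25.0000] v=[-6.0000 8.0000 -8.0000 4.0000]
Step 3: x=[7.0000 10.0000 19.0000 24.0000] v=[6.0000 -8.0000 6.0000 -2.0000]
Step 4: x=[6.0000 12.0000 18.0000 24.0000] v=[-2.0000 4.0000 -2.0000 0.0000]
Step 5: x=[5.0000 14.0000 17.0000 24.0000] v=[-2.0000 4.0000 -2.0000 0.0000]
Step 6: x=[8.0000 10.0000 20.0000 23.0000] v=[6.0000 -8.0000 6.0000 -2.0000]
Step 7: x=[5.0000 14.0000 16.0000 25.0000] v=[-6.0000 8.0000 -8.0000 4.0000]

Answer: 5.0000 14.0000 16.0000 25.0000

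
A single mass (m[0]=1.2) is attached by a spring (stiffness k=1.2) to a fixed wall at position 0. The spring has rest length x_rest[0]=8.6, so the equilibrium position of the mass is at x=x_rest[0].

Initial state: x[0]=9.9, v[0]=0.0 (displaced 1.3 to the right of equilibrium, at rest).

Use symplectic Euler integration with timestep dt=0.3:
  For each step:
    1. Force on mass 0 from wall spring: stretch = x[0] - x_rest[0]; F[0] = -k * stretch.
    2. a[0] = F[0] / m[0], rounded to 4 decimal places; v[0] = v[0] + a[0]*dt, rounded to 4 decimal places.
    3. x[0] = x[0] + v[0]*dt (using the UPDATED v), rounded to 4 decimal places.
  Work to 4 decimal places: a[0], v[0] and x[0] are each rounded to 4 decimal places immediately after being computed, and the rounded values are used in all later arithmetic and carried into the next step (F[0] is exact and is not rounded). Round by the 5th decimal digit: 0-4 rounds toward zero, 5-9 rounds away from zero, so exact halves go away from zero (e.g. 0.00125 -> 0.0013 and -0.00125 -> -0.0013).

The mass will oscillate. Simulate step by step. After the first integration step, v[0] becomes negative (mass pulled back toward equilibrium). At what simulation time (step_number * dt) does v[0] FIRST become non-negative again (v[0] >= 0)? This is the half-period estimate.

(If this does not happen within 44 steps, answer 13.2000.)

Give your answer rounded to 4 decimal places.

Step 0: x=[9.9000] v=[0.0000]
Step 1: x=[9.7830] v=[-0.3900]
Step 2: x=[9.5595] v=[-0.7449]
Step 3: x=[9.2497] v=[-1.0328]
Step 4: x=[8.8814] v=[-1.2277]
Step 5: x=[8.4878] v=[-1.3121]
Step 6: x=[8.1043] v=[-1.2784]
Step 7: x=[7.7654] v=[-1.1297]
Step 8: x=[7.5016] v=[-0.8793]
Step 9: x=[7.3367] v=[-0.5498]
Step 10: x=[7.2855] v=[-0.1708]
Step 11: x=[7.3526] v=[0.2236]
First v>=0 after going negative at step 11, time=3.3000

Answer: 3.3000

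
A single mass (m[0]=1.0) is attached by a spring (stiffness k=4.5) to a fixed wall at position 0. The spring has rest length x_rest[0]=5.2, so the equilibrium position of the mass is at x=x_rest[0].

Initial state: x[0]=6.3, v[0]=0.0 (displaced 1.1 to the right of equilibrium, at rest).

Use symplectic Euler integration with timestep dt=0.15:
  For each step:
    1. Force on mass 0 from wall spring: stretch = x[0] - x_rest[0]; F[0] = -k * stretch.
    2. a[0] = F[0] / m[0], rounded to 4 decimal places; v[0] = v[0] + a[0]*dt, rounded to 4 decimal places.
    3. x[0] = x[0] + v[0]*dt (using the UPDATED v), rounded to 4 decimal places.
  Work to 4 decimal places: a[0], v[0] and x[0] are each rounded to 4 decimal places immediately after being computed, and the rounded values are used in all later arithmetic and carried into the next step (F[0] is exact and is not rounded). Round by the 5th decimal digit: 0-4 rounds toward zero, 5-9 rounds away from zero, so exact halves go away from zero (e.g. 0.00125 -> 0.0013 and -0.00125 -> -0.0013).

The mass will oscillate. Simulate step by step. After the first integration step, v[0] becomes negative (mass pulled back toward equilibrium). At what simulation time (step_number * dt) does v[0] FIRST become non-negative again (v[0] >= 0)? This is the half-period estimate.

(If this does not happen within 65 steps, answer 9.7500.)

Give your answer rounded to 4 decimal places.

Answer: 1.5000

Derivation:
Step 0: x=[6.3000] v=[0.0000]
Step 1: x=[6.1886] v=[-0.7425]
Step 2: x=[5.9771] v=[-1.4098]
Step 3: x=[5.6869] v=[-1.9344]
Step 4: x=[5.3474] v=[-2.2631]
Step 5: x=[4.9930] v=[-2.3626]
Step 6: x=[4.6596] v=[-2.2229]
Step 7: x=[4.3809] v=[-1.8581]
Step 8: x=[4.1851] v=[-1.3052]
Step 9: x=[4.0921] v=[-0.6201]
Step 10: x=[4.1113] v=[0.1277]
First v>=0 after going negative at step 10, time=1.5000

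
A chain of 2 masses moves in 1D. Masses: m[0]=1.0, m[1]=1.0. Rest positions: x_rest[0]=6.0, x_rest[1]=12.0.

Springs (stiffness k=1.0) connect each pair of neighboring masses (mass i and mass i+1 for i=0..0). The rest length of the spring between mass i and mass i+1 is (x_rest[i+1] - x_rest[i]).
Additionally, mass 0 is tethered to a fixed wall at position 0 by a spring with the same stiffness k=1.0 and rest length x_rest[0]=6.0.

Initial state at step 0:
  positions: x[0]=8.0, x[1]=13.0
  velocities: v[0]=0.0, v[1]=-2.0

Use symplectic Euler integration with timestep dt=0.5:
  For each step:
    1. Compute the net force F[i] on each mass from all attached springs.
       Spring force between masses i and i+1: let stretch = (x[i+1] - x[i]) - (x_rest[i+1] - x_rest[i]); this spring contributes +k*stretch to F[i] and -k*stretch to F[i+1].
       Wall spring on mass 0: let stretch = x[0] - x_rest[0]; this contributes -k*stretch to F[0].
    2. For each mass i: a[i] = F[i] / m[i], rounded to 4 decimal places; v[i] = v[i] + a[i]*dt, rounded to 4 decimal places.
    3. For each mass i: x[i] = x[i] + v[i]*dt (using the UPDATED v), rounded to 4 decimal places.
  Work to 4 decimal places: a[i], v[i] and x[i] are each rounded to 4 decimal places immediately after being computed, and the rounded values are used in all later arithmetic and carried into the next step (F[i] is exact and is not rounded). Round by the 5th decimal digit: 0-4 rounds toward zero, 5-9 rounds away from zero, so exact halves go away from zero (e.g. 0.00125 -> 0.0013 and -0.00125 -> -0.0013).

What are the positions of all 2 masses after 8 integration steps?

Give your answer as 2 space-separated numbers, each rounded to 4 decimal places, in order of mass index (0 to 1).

Step 0: x=[8.0000 13.0000] v=[0.0000 -2.0000]
Step 1: x=[7.2500 12.2500] v=[-1.5000 -1.5000]
Step 2: x=[5.9375 11.7500] v=[-2.6250 -1.0000]
Step 3: x=[4.5938 11.2969] v=[-2.6875 -0.9063]
Step 4: x=[3.7774 10.6680] v=[-1.6329 -1.2579]
Step 5: x=[3.7393 9.8164] v=[-0.0763 -1.7032]
Step 6: x=[4.2856 8.9455] v=[1.0926 -1.7418]
Step 7: x=[4.9255 8.4096] v=[1.2798 -1.0718]
Step 8: x=[5.2051 8.5027] v=[0.5591 0.1862]

Answer: 5.2051 8.5027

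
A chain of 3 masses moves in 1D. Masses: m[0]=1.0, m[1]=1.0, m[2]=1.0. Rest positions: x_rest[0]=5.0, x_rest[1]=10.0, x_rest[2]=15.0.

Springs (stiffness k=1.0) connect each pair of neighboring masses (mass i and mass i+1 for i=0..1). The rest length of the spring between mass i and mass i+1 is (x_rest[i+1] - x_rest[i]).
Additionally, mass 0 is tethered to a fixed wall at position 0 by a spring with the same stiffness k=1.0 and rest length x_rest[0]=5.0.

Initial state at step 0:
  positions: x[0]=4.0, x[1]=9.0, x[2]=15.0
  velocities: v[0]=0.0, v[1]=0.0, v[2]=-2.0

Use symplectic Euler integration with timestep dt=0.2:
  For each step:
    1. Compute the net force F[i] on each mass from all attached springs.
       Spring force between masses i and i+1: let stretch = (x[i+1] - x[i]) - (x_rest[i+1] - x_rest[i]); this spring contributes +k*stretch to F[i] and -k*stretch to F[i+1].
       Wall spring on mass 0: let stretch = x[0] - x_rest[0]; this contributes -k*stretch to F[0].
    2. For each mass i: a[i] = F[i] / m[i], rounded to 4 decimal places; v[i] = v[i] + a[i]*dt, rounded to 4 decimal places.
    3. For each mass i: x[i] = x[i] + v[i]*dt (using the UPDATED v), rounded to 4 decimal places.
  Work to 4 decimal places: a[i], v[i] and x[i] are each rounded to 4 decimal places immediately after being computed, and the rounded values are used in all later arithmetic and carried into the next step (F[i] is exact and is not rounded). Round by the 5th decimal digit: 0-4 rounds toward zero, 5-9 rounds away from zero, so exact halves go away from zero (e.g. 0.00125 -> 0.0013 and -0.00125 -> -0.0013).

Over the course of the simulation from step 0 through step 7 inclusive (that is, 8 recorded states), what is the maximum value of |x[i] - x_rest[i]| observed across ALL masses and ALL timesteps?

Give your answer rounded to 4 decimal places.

Answer: 2.8176

Derivation:
Step 0: x=[4.0000 9.0000 15.0000] v=[0.0000 0.0000 -2.0000]
Step 1: x=[4.0400 9.0400 14.5600] v=[0.2000 0.2000 -2.2000]
Step 2: x=[4.1184 9.1008 14.0992] v=[0.3920 0.3040 -2.3040]
Step 3: x=[4.2314 9.1622 13.6385] v=[0.5648 0.3072 -2.3037]
Step 4: x=[4.3723 9.2055 13.1987] v=[0.7047 0.2163 -2.1990]
Step 5: x=[4.5317 9.2152 12.7992] v=[0.7969 0.0483 -1.9976]
Step 6: x=[4.6972 9.1809 12.4563] v=[0.8273 -0.1716 -1.7144]
Step 7: x=[4.8541 9.0982 12.1824] v=[0.7846 -0.4133 -1.3695]
Max displacement = 2.8176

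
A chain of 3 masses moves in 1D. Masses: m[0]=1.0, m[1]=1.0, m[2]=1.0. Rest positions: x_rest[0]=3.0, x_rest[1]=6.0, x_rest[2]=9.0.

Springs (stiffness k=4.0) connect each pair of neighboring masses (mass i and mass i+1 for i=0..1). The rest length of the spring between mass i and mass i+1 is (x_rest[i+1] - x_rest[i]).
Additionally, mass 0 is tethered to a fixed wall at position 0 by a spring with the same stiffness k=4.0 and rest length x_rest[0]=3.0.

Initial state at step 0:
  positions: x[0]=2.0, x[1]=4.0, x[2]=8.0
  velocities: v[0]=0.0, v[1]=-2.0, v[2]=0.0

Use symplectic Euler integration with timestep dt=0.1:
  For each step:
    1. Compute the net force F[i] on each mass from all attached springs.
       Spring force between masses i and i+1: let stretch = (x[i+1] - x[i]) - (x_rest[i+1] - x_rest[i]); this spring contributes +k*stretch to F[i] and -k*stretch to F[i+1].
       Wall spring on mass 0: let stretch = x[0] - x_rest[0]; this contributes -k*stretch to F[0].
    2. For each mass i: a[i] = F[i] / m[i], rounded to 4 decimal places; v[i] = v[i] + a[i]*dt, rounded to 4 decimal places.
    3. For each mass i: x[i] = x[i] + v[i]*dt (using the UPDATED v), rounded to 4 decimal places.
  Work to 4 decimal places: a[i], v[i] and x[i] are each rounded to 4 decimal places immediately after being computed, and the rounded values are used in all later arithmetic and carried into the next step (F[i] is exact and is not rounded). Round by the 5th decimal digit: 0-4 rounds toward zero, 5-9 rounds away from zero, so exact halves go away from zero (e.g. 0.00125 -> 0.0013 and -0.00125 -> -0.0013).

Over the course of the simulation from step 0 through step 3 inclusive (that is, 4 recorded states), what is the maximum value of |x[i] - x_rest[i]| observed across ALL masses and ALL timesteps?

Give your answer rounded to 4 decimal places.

Step 0: x=[2.0000 4.0000 8.0000] v=[0.0000 -2.0000 0.0000]
Step 1: x=[2.0000 3.8800 7.9600] v=[0.0000 -1.2000 -0.4000]
Step 2: x=[1.9952 3.8480 7.8768] v=[-0.0480 -0.3200 -0.8320]
Step 3: x=[1.9847 3.9030 7.7525] v=[-0.1050 0.5504 -1.2435]
Max displacement = 2.1520

Answer: 2.1520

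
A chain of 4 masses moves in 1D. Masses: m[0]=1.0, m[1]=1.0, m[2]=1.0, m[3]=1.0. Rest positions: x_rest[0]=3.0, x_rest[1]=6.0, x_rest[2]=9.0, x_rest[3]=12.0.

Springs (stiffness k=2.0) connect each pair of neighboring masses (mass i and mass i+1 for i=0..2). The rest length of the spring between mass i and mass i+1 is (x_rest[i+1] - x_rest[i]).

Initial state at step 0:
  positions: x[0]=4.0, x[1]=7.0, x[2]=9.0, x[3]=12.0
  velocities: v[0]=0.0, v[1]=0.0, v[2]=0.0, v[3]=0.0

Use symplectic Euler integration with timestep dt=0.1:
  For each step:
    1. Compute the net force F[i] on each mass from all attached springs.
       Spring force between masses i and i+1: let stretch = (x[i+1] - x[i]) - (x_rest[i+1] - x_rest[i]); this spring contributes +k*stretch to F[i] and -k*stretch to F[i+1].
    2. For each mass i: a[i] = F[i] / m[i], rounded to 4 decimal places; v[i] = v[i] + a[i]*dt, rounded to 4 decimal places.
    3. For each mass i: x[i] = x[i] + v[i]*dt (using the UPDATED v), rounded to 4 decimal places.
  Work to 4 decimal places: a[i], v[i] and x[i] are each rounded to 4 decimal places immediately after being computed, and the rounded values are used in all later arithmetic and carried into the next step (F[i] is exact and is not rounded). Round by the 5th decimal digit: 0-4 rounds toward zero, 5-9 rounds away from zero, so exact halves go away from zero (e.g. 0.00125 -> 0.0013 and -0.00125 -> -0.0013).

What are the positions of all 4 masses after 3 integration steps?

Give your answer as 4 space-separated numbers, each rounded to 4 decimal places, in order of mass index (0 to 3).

Answer: 3.9980 6.8859 9.1141 12.0020

Derivation:
Step 0: x=[4.0000 7.0000 9.0000 12.0000] v=[0.0000 0.0000 0.0000 0.0000]
Step 1: x=[4.0000 6.9800 9.0200 12.0000] v=[0.0000 -0.2000 0.2000 0.0000]
Step 2: x=[3.9996 6.9412 9.0588 12.0004] v=[-0.0040 -0.3880 0.3880 0.0040]
Step 3: x=[3.9980 6.8859 9.1141 12.0020] v=[-0.0157 -0.5528 0.5528 0.0157]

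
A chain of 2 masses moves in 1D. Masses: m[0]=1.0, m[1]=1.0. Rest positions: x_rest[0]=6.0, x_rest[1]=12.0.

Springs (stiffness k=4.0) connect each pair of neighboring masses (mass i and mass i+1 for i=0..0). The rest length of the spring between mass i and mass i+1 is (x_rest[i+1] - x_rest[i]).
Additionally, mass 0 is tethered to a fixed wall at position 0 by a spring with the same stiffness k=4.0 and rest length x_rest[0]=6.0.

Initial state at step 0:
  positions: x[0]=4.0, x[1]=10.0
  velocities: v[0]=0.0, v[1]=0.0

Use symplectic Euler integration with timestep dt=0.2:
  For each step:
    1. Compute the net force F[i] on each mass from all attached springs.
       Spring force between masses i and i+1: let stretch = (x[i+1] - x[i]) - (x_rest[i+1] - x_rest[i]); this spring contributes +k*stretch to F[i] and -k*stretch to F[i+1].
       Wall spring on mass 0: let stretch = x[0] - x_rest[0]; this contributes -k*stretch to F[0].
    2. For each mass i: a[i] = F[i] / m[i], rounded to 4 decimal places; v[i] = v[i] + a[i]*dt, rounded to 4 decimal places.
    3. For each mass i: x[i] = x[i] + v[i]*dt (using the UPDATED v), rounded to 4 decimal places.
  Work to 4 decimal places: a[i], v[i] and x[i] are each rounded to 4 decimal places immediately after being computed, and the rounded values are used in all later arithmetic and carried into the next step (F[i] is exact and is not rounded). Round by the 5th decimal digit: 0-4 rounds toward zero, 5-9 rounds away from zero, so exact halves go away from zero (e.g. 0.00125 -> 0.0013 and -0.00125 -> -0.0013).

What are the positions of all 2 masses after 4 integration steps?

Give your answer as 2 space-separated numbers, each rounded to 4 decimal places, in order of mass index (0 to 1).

Step 0: x=[4.0000 10.0000] v=[0.0000 0.0000]
Step 1: x=[4.3200 10.0000] v=[1.6000 0.0000]
Step 2: x=[4.8576 10.0512] v=[2.6880 0.2560]
Step 3: x=[5.4490 10.2314] v=[2.9568 0.9011]
Step 4: x=[5.9337 10.6064] v=[2.4235 1.8752]

Answer: 5.9337 10.6064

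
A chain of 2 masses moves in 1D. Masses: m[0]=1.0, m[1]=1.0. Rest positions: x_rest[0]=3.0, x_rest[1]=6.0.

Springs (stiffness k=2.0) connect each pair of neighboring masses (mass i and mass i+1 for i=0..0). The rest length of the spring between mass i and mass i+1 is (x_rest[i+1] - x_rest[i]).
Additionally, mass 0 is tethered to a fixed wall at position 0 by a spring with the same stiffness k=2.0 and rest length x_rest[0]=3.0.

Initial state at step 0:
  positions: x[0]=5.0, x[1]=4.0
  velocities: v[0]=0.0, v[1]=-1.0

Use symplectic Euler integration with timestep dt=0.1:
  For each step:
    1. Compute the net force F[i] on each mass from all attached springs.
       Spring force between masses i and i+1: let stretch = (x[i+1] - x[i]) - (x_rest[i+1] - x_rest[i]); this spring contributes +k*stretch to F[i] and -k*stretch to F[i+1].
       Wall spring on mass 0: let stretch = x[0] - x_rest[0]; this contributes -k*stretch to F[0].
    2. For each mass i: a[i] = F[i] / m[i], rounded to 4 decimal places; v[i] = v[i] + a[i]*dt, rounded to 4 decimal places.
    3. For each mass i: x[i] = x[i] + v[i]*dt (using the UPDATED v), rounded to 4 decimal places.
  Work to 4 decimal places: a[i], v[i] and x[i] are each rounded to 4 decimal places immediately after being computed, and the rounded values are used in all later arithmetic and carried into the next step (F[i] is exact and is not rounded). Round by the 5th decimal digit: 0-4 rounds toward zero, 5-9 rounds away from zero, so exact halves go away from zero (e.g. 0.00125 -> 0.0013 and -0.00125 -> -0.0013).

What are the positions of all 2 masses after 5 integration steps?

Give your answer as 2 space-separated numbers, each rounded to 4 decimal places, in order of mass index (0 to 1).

Step 0: x=[5.0000 4.0000] v=[0.0000 -1.0000]
Step 1: x=[4.8800 3.9800] v=[-1.2000 -0.2000]
Step 2: x=[4.6444 4.0380] v=[-2.3560 0.5800]
Step 3: x=[4.3038 4.1681] v=[-3.4062 1.3013]
Step 4: x=[3.8744 4.3609] v=[-4.2941 1.9284]
Step 5: x=[3.3772 4.6040] v=[-4.9717 2.4311]

Answer: 3.3772 4.6040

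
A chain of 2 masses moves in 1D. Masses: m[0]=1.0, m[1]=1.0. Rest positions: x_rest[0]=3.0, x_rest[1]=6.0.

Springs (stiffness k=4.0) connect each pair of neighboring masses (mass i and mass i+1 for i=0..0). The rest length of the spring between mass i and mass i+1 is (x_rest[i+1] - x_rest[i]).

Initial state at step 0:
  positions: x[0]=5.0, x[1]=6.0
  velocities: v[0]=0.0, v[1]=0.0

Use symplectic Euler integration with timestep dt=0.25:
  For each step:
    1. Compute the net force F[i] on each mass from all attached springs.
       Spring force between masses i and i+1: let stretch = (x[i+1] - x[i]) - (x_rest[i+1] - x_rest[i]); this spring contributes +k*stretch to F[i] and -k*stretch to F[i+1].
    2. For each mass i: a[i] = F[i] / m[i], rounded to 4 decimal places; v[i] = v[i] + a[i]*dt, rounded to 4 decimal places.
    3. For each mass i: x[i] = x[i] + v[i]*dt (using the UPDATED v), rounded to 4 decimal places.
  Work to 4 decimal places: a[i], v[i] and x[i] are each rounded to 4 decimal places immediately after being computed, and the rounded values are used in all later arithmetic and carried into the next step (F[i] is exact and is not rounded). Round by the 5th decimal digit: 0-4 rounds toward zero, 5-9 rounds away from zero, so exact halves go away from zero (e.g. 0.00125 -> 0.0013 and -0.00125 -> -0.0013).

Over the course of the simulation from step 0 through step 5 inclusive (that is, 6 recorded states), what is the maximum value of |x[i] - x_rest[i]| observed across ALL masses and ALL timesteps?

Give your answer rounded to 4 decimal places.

Step 0: x=[5.0000 6.0000] v=[0.0000 0.0000]
Step 1: x=[4.5000 6.5000] v=[-2.0000 2.0000]
Step 2: x=[3.7500 7.2500] v=[-3.0000 3.0000]
Step 3: x=[3.1250 7.8750] v=[-2.5000 2.5000]
Step 4: x=[2.9375 8.0625] v=[-0.7500 0.7500]
Step 5: x=[3.2813 7.7188] v=[1.3750 -1.3750]
Max displacement = 2.0625

Answer: 2.0625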